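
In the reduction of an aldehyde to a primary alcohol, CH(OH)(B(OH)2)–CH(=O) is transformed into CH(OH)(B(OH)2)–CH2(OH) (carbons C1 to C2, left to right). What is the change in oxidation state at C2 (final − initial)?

-2

Before: C2 has 1 bond to C, 1 bond to H, 2 bonds to O → oxidation state +1.
After: C2 has 1 bond to C, 2 bonds to H, 1 bond to O → oxidation state -1.
Δ = -1 − (+1) = -2, so this is a reduction at C2.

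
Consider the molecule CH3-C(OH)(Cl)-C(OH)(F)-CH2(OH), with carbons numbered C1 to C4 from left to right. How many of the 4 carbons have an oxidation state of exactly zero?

0

Tallying each carbon's bonds:
C1: 1C, 3H → 0 − 3 = -3
C2: 2C, 1O, 1Cl → 0 + 1 + 1 = +2
C3: 2C, 1O, 1F → 0 + 1 + 1 = +2
C4: 1C, 2H, 1O → 0 − 2 + 1 = -1
0 carbons meet the condition.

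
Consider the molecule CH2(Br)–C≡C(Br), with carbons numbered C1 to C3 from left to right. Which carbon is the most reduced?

Bonds to more-electronegative neighbours contribute +1 each, bonds to H or metals contribute −1 each, and C–C bonds contribute 0. Tallying each carbon:
C1: 1C, 2H, 1Br → 0 − 2 + 1 = -1
C2: 4C → 0 = 0
C3: 3C, 1Br → 0 + 1 = +1
The most reduced carbon is C1 at -1.

C1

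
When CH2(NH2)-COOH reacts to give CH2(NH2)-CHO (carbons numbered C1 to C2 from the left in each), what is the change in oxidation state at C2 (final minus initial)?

-2

Before: C2 has 1 bond to C, 3 bonds to O → oxidation state +3.
After: C2 has 1 bond to C, 1 bond to H, 2 bonds to O → oxidation state +1.
Δ = +1 − (+3) = -2, so this is a reduction at C2.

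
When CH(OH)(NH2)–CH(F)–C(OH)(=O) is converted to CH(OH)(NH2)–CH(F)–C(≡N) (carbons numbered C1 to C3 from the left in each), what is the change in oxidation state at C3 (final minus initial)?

Before: C3 has 1 bond to C, 3 bonds to O → oxidation state +3.
After: C3 has 1 bond to C, 3 bonds to N → oxidation state +3.
Δ = +3 − (+3) = 0, so no net redox change at C3.

0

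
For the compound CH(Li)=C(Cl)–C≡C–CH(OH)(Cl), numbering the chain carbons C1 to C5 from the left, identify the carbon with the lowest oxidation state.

C1

Tallying each carbon's bonds:
C1: 2C, 1H, 1Li → 0 − 1 − 1 = -2
C2: 3C, 1Cl → 0 + 1 = +1
C3: 4C → 0 = 0
C4: 4C → 0 = 0
C5: 1C, 1H, 1O, 1Cl → 0 − 1 + 1 + 1 = +1
The most reduced carbon is C1 at -2.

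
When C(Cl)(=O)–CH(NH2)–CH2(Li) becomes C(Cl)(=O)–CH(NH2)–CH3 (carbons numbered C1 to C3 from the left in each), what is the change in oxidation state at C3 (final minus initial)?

Before: C3 has 1 bond to C, 2 bonds to H, 1 bond to Li → oxidation state -3.
After: C3 has 1 bond to C, 3 bonds to H → oxidation state -3.
Δ = -3 − (-3) = 0, so no net redox change at C3.

0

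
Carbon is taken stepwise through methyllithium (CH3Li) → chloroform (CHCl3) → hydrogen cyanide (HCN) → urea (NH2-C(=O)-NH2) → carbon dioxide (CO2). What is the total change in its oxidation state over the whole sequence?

Carbon oxidation states along the series — methyllithium: -4, chloroform: +2, hydrogen cyanide: +2, urea: +4, carbon dioxide: +4.
Net change = +4 − (-4) = +8.

+8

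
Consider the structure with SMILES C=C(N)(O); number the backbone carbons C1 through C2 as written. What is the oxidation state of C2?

Each bond to a more electronegative atom (O, N, halogen) counts +1, each bond to a less electronegative atom (H, metal, B, Si) counts −1, and each C–C bond counts 0.
C2 has a double bond to C (2×0 = 0), one bond to N (+1), one bond to O (+1).
Oxidation state = 0 + 1 + 1 = +2.

+2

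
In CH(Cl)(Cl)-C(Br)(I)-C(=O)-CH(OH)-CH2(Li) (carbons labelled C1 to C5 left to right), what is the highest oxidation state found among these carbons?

Bonds to more-electronegative neighbours contribute +1 each, bonds to H or metals contribute −1 each, and C–C bonds contribute 0. Tallying each carbon:
C1: 1C, 1H, 2Cl → 0 − 1 + 2 = +1
C2: 2C, 1Br, 1I → 0 + 1 + 1 = +2
C3: 2C, 2O → 0 + 2 = +2
C4: 2C, 1H, 1O → 0 − 1 + 1 = 0
C5: 1C, 2H, 1Li → 0 − 2 − 1 = -3
The highest value is +2.

+2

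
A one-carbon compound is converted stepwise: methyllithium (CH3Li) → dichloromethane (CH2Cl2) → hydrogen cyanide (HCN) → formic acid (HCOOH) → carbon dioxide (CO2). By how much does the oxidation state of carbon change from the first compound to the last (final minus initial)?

+8

Carbon oxidation states along the series — methyllithium: -4, dichloromethane: 0, hydrogen cyanide: +2, formic acid: +2, carbon dioxide: +4.
Net change = +4 − (-4) = +8.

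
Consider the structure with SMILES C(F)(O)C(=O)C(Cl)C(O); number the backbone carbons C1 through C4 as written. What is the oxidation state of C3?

0

Count +1 for every bond to an atom more electronegative than carbon and −1 for every bond to one less electronegative; C–C bonds are 0.
C3 has one bond to C (0), one bond to C (0), one bond to H (-1), one bond to Cl (+1).
Oxidation state = 0 + 0 − 1 + 1 = 0.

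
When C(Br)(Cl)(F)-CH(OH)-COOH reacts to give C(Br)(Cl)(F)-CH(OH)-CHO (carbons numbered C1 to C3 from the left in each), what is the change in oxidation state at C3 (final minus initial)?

-2

Before: C3 has 1 bond to C, 3 bonds to O → oxidation state +3.
After: C3 has 1 bond to C, 1 bond to H, 2 bonds to O → oxidation state +1.
Δ = +1 − (+3) = -2, so this is a reduction at C3.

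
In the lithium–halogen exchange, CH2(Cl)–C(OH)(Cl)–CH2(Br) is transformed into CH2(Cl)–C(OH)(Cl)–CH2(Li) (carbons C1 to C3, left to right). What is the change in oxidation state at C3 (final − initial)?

Before: C3 has 1 bond to C, 2 bonds to H, 1 bond to Br → oxidation state -1.
After: C3 has 1 bond to C, 2 bonds to H, 1 bond to Li → oxidation state -3.
Δ = -3 − (-1) = -2, so this is a reduction at C3.

-2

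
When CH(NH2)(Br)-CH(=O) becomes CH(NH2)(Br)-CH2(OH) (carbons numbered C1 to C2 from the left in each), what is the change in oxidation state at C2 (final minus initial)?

Before: C2 has 1 bond to C, 1 bond to H, 2 bonds to O → oxidation state +1.
After: C2 has 1 bond to C, 2 bonds to H, 1 bond to O → oxidation state -1.
Δ = -1 − (+1) = -2, so this is a reduction at C2.

-2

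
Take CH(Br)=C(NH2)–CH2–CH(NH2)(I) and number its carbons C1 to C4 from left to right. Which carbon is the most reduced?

Bonds to more-electronegative neighbours contribute +1 each, bonds to H or metals contribute −1 each, and C–C bonds contribute 0. Tallying each carbon:
C1: 2C, 1H, 1Br → 0 − 1 + 1 = 0
C2: 3C, 1N → 0 + 1 = +1
C3: 2C, 2H → 0 − 2 = -2
C4: 1C, 1H, 1N, 1I → 0 − 1 + 1 + 1 = +1
The most reduced carbon is C3 at -2.

C3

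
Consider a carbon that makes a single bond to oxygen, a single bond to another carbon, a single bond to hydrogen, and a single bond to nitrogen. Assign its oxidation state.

The carbon has one bond to C (0), one bond to O (+1), one bond to H (-1), one bond to N (+1).
Oxidation state = 0 + 1 − 1 + 1 = +1.

+1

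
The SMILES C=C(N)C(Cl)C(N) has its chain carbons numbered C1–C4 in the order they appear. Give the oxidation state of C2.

+1

C2 has a double bond to C (2×0 = 0), one bond to C (0), one bond to N (+1).
Oxidation state = 0 + 0 + 1 = +1.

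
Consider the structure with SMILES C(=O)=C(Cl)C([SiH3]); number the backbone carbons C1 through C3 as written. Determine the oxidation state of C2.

+1

C2 has a double bond to C (2×0 = 0), one bond to C (0), one bond to Cl (+1).
Oxidation state = 0 + 0 + 1 = +1.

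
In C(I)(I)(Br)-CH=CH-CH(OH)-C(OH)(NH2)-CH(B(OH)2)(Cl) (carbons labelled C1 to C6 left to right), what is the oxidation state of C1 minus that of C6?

C1: 1C, 1Br, 2I → 0 + 1 + 2 = +3
C6: 1C, 1H, 1Cl, 1B → 0 − 1 + 1 − 1 = -1
Difference: +3 − (-1) = +4.

+4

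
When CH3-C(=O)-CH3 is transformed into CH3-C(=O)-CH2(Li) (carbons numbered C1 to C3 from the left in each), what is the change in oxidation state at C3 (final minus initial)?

0

Before: C3 has 1 bond to C, 3 bonds to H → oxidation state -3.
After: C3 has 1 bond to C, 2 bonds to H, 1 bond to Li → oxidation state -3.
Δ = -3 − (-3) = 0, so no net redox change at C3.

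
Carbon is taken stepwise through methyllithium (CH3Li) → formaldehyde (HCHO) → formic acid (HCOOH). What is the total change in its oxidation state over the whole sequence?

+6

Carbon oxidation states along the series — methyllithium: -4, formaldehyde: 0, formic acid: +2.
Net change = +2 − (-4) = +6.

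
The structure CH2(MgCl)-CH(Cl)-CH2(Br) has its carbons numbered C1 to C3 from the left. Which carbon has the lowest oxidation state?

C1

Tallying each carbon's bonds:
C1: 1C, 2H, 1Mg → 0 − 2 − 1 = -3
C2: 2C, 1H, 1Cl → 0 − 1 + 1 = 0
C3: 1C, 2H, 1Br → 0 − 2 + 1 = -1
The most reduced carbon is C1 at -3.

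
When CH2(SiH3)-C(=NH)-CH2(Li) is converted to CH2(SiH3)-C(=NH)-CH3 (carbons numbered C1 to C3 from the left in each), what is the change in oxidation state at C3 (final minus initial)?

0

Before: C3 has 1 bond to C, 2 bonds to H, 1 bond to Li → oxidation state -3.
After: C3 has 1 bond to C, 3 bonds to H → oxidation state -3.
Δ = -3 − (-3) = 0, so no net redox change at C3.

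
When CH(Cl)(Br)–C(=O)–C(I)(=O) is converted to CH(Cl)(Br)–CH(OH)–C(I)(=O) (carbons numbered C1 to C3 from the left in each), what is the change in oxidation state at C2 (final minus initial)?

Before: C2 has 2 bonds to C, 2 bonds to O → oxidation state +2.
After: C2 has 2 bonds to C, 1 bond to H, 1 bond to O → oxidation state 0.
Δ = 0 − (+2) = -2, so this is a reduction at C2.

-2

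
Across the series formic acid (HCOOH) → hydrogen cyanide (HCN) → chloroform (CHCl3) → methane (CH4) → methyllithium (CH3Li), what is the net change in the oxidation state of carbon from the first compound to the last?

-6

Carbon oxidation states along the series — formic acid: +2, hydrogen cyanide: +2, chloroform: +2, methane: -4, methyllithium: -4.
Net change = -4 − (+2) = -6.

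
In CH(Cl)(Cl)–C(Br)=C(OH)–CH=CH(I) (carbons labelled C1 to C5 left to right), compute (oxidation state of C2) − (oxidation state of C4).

C2: 3C, 1Br → 0 + 1 = +1
C4: 3C, 1H → 0 − 1 = -1
Difference: +1 − (-1) = +2.

+2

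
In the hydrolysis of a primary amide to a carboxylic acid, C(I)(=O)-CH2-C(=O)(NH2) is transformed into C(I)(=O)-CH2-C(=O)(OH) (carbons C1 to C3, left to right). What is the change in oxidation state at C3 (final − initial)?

0

Before: C3 has 1 bond to C, 2 bonds to O, 1 bond to N → oxidation state +3.
After: C3 has 1 bond to C, 3 bonds to O → oxidation state +3.
Δ = +3 − (+3) = 0, so no net redox change at C3.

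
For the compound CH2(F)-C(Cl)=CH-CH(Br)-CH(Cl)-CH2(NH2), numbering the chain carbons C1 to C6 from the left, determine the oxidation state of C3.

-1

C3 has a double bond to C (2×0 = 0), one bond to C (0), one bond to H (-1).
Oxidation state = 0 + 0 − 1 = -1.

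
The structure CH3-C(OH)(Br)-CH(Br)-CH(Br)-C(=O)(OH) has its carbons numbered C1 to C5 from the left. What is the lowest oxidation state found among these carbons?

-3

Tallying each carbon's bonds:
C1: 1C, 3H → 0 − 3 = -3
C2: 2C, 1O, 1Br → 0 + 1 + 1 = +2
C3: 2C, 1H, 1Br → 0 − 1 + 1 = 0
C4: 2C, 1H, 1Br → 0 − 1 + 1 = 0
C5: 1C, 3O → 0 + 3 = +3
The lowest value is -3.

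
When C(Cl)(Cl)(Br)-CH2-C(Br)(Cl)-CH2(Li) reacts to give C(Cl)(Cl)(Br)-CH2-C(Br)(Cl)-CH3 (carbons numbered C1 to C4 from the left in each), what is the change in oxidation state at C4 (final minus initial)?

0

Before: C4 has 1 bond to C, 2 bonds to H, 1 bond to Li → oxidation state -3.
After: C4 has 1 bond to C, 3 bonds to H → oxidation state -3.
Δ = -3 − (-3) = 0, so no net redox change at C4.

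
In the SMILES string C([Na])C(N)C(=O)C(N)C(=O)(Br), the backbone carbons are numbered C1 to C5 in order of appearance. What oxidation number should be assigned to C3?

+2

Each bond to a more electronegative atom (O, N, halogen) counts +1, each bond to a less electronegative atom (H, metal, B, Si) counts −1, and each C–C bond counts 0.
C3 has one bond to C (0), one bond to C (0), a double bond to O (2×+1 = +2).
Oxidation state = 0 + 0 + 2 = +2.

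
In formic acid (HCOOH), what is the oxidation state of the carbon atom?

+2

Assign +1 per bond to O/N/halogen, −1 per bond to H or an electropositive element, and 0 per bond to carbon.
The carbon has one bond to H (-1), a double bond to O (2×+1 = +2), one bond to O (+1).
Oxidation state = -1 + 2 + 1 = +2.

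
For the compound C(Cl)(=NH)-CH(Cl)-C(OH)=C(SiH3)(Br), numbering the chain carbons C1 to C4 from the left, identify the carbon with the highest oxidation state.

Tallying each carbon's bonds:
C1: 1C, 2N, 1Cl → 0 + 2 + 1 = +3
C2: 2C, 1H, 1Cl → 0 − 1 + 1 = 0
C3: 3C, 1O → 0 + 1 = +1
C4: 2C, 1Br, 1Si → 0 + 1 − 1 = 0
The most oxidised carbon is C1 at +3.

C1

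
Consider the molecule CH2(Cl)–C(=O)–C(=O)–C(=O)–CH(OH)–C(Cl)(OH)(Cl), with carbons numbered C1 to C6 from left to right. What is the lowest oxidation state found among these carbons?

Tallying each carbon's bonds:
C1: 1C, 2H, 1Cl → 0 − 2 + 1 = -1
C2: 2C, 2O → 0 + 2 = +2
C3: 2C, 2O → 0 + 2 = +2
C4: 2C, 2O → 0 + 2 = +2
C5: 2C, 1H, 1O → 0 − 1 + 1 = 0
C6: 1C, 1O, 2Cl → 0 + 1 + 2 = +3
The lowest value is -1.

-1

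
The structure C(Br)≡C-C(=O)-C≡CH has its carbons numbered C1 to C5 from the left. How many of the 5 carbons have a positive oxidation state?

Count +1 for every bond to an atom more electronegative than carbon and −1 for every bond to one less electronegative; C–C bonds are 0. Tallying each carbon:
C1: 3C, 1Br → 0 + 1 = +1
C2: 4C → 0 = 0
C3: 2C, 2O → 0 + 2 = +2
C4: 4C → 0 = 0
C5: 3C, 1H → 0 − 1 = -1
2 carbons (C1, C3) meet the condition.

2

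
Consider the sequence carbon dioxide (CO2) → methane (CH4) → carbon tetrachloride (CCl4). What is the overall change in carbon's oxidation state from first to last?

Carbon oxidation states along the series — carbon dioxide: +4, methane: -4, carbon tetrachloride: +4.
Net change = +4 − (+4) = 0.

0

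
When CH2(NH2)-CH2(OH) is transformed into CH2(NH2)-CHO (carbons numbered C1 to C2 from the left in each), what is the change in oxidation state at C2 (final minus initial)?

Before: C2 has 1 bond to C, 2 bonds to H, 1 bond to O → oxidation state -1.
After: C2 has 1 bond to C, 1 bond to H, 2 bonds to O → oxidation state +1.
Δ = +1 − (-1) = +2, so this is an oxidation at C2.

+2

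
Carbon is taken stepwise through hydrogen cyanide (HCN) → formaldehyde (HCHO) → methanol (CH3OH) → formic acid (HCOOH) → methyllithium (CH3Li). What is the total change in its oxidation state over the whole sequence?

-6

Carbon oxidation states along the series — hydrogen cyanide: +2, formaldehyde: 0, methanol: -2, formic acid: +2, methyllithium: -4.
Net change = -4 − (+2) = -6.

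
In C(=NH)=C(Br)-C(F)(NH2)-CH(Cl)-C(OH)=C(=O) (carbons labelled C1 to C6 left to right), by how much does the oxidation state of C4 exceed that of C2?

C4: 2C, 1H, 1Cl → 0 − 1 + 1 = 0
C2: 3C, 1Br → 0 + 1 = +1
Difference: 0 − (+1) = -1.

-1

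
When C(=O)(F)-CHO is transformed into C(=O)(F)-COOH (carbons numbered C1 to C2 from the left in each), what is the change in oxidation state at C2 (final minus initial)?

Before: C2 has 1 bond to C, 1 bond to H, 2 bonds to O → oxidation state +1.
After: C2 has 1 bond to C, 3 bonds to O → oxidation state +3.
Δ = +3 − (+1) = +2, so this is an oxidation at C2.

+2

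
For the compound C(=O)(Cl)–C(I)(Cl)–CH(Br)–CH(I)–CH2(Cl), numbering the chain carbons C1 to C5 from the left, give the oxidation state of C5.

-1

C5 has one bond to C (0), one bond to Cl (+1), one bond to H (-1), one bond to H (-1).
Oxidation state = 0 + 1 − 1 − 1 = -1.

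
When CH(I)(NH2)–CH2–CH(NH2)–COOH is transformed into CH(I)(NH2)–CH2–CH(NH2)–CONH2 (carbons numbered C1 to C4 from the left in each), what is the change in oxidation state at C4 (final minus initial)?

0

Before: C4 has 1 bond to C, 3 bonds to O → oxidation state +3.
After: C4 has 1 bond to C, 2 bonds to O, 1 bond to N → oxidation state +3.
Δ = +3 − (+3) = 0, so no net redox change at C4.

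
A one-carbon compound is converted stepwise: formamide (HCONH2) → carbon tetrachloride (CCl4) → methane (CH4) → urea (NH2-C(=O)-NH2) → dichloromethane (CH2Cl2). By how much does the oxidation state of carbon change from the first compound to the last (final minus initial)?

Carbon oxidation states along the series — formamide: +2, carbon tetrachloride: +4, methane: -4, urea: +4, dichloromethane: 0.
Net change = 0 − (+2) = -2.

-2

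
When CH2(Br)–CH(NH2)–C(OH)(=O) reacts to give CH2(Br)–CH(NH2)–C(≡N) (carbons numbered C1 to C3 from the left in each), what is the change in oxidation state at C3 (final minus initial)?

Before: C3 has 1 bond to C, 3 bonds to O → oxidation state +3.
After: C3 has 1 bond to C, 3 bonds to N → oxidation state +3.
Δ = +3 − (+3) = 0, so no net redox change at C3.

0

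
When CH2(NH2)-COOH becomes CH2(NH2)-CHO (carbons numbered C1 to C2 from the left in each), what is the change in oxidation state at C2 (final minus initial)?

-2

Before: C2 has 1 bond to C, 3 bonds to O → oxidation state +3.
After: C2 has 1 bond to C, 1 bond to H, 2 bonds to O → oxidation state +1.
Δ = +1 − (+3) = -2, so this is a reduction at C2.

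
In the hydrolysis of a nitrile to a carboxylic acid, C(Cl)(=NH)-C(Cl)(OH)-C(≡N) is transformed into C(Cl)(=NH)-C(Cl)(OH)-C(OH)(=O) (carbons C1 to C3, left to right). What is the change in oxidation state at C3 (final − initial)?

Before: C3 has 1 bond to C, 3 bonds to N → oxidation state +3.
After: C3 has 1 bond to C, 3 bonds to O → oxidation state +3.
Δ = +3 − (+3) = 0, so no net redox change at C3.

0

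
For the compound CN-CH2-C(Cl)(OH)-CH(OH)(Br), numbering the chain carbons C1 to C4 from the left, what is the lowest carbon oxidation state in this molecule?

-2

Each bond to a more electronegative atom (O, N, halogen) counts +1, each bond to a less electronegative atom (H, metal, B, Si) counts −1, and each C–C bond counts 0. Tallying each carbon:
C1: 1C, 3N → 0 + 3 = +3
C2: 2C, 2H → 0 − 2 = -2
C3: 2C, 1O, 1Cl → 0 + 1 + 1 = +2
C4: 1C, 1H, 1O, 1Br → 0 − 1 + 1 + 1 = +1
The lowest value is -2.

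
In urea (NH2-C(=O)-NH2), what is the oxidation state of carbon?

+4

Each bond to a more electronegative atom (O, N, halogen) counts +1, each bond to a less electronegative atom (H, metal, B, Si) counts −1, and each C–C bond counts 0.
The carbon has one bond to N (+1), a double bond to O (2×+1 = +2), one bond to N (+1).
Oxidation state = +1 + 2 + 1 = +4.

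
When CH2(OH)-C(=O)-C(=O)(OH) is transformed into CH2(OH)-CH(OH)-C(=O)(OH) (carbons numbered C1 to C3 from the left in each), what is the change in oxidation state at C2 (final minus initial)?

-2

Before: C2 has 2 bonds to C, 2 bonds to O → oxidation state +2.
After: C2 has 2 bonds to C, 1 bond to H, 1 bond to O → oxidation state 0.
Δ = 0 − (+2) = -2, so this is a reduction at C2.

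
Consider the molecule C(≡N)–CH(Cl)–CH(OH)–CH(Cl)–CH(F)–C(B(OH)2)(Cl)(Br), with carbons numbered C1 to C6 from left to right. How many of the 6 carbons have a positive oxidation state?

Each bond to a more electronegative atom (O, N, halogen) counts +1, each bond to a less electronegative atom (H, metal, B, Si) counts −1, and each C–C bond counts 0. Tallying each carbon:
C1: 1C, 3N → 0 + 3 = +3
C2: 2C, 1H, 1Cl → 0 − 1 + 1 = 0
C3: 2C, 1H, 1O → 0 − 1 + 1 = 0
C4: 2C, 1H, 1Cl → 0 − 1 + 1 = 0
C5: 2C, 1H, 1F → 0 − 1 + 1 = 0
C6: 1C, 1Cl, 1Br, 1B → 0 + 1 + 1 − 1 = +1
2 carbons (C1, C6) meet the condition.

2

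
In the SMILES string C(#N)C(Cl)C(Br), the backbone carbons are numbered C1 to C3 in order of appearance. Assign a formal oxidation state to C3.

Each bond to a more electronegative atom (O, N, halogen) counts +1, each bond to a less electronegative atom (H, metal, B, Si) counts −1, and each C–C bond counts 0.
C3 has one bond to C (0), one bond to Br (+1), one bond to H (-1), one bond to H (-1).
Oxidation state = 0 + 1 − 1 − 1 = -1.

-1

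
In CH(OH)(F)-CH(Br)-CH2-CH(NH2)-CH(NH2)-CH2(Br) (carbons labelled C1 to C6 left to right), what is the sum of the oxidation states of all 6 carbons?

-2

Tallying each carbon's bonds:
C1: 1C, 1H, 1O, 1F → 0 − 1 + 1 + 1 = +1
C2: 2C, 1H, 1Br → 0 − 1 + 1 = 0
C3: 2C, 2H → 0 − 2 = -2
C4: 2C, 1H, 1N → 0 − 1 + 1 = 0
C5: 2C, 1H, 1N → 0 − 1 + 1 = 0
C6: 1C, 2H, 1Br → 0 − 2 + 1 = -1
Sum = +1 + 0 − 2 + 0 + 0 − 1 = -2.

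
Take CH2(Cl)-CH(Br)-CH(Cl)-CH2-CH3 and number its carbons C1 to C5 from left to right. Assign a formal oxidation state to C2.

C2 has one bond to C (0), one bond to C (0), one bond to Br (+1), one bond to H (-1).
Oxidation state = 0 + 0 + 1 − 1 = 0.

0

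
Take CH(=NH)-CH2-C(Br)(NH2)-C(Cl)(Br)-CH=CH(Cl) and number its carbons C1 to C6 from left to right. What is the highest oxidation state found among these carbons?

Count +1 for every bond to an atom more electronegative than carbon and −1 for every bond to one less electronegative; C–C bonds are 0. Tallying each carbon:
C1: 1C, 1H, 2N → 0 − 1 + 2 = +1
C2: 2C, 2H → 0 − 2 = -2
C3: 2C, 1N, 1Br → 0 + 1 + 1 = +2
C4: 2C, 1Cl, 1Br → 0 + 1 + 1 = +2
C5: 3C, 1H → 0 − 1 = -1
C6: 2C, 1H, 1Cl → 0 − 1 + 1 = 0
The highest value is +2.

+2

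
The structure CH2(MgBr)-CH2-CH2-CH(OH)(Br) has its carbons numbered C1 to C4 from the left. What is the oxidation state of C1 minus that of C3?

-1

C1: 1C, 2H, 1Mg → 0 − 2 − 1 = -3
C3: 2C, 2H → 0 − 2 = -2
Difference: -3 − (-2) = -1.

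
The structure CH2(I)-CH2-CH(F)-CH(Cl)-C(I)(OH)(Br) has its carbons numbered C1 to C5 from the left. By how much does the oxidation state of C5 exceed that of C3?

C5: 1C, 1O, 1Br, 1I → 0 + 1 + 1 + 1 = +3
C3: 2C, 1H, 1F → 0 − 1 + 1 = 0
Difference: +3 − (0) = +3.

+3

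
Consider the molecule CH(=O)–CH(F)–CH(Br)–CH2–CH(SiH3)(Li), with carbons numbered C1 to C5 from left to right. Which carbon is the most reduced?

Tallying each carbon's bonds:
C1: 1C, 1H, 2O → 0 − 1 + 2 = +1
C2: 2C, 1H, 1F → 0 − 1 + 1 = 0
C3: 2C, 1H, 1Br → 0 − 1 + 1 = 0
C4: 2C, 2H → 0 − 2 = -2
C5: 1C, 1H, 1Li, 1Si → 0 − 1 − 1 − 1 = -3
The most reduced carbon is C5 at -3.

C5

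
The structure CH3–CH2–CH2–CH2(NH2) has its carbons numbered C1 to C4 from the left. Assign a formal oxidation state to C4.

C4 has one bond to C (0), one bond to H (-1), one bond to N (+1), one bond to H (-1).
Oxidation state = 0 − 1 + 1 − 1 = -1.

-1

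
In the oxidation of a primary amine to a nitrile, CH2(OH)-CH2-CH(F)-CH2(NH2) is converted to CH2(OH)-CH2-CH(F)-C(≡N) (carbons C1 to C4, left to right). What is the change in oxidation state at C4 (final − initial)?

Before: C4 has 1 bond to C, 2 bonds to H, 1 bond to N → oxidation state -1.
After: C4 has 1 bond to C, 3 bonds to N → oxidation state +3.
Δ = +3 − (-1) = +4, so this is an oxidation at C4.

+4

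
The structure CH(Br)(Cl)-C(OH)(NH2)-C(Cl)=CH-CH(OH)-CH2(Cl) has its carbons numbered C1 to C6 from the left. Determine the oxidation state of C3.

C3 has one bond to C (0), a double bond to C (2×0 = 0), one bond to Cl (+1).
Oxidation state = 0 + 0 + 1 = +1.

+1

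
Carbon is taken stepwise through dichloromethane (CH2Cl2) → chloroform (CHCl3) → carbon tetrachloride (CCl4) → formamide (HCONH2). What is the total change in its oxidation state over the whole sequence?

+2

Carbon oxidation states along the series — dichloromethane: 0, chloroform: +2, carbon tetrachloride: +4, formamide: +2.
Net change = +2 − (0) = +2.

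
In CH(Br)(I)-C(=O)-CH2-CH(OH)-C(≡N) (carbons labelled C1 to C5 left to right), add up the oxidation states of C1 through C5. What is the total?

Tallying each carbon's bonds:
C1: 1C, 1H, 1Br, 1I → 0 − 1 + 1 + 1 = +1
C2: 2C, 2O → 0 + 2 = +2
C3: 2C, 2H → 0 − 2 = -2
C4: 2C, 1H, 1O → 0 − 1 + 1 = 0
C5: 1C, 3N → 0 + 3 = +3
Sum = +1 + 2 − 2 + 0 + 3 = +4.

+4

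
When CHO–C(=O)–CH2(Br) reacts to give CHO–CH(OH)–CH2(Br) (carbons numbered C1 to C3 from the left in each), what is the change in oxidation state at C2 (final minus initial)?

-2

Before: C2 has 2 bonds to C, 2 bonds to O → oxidation state +2.
After: C2 has 2 bonds to C, 1 bond to H, 1 bond to O → oxidation state 0.
Δ = 0 − (+2) = -2, so this is a reduction at C2.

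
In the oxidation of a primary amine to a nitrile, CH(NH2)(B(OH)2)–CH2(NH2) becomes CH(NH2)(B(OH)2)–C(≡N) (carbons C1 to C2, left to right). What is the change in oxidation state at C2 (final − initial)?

Before: C2 has 1 bond to C, 2 bonds to H, 1 bond to N → oxidation state -1.
After: C2 has 1 bond to C, 3 bonds to N → oxidation state +3.
Δ = +3 − (-1) = +4, so this is an oxidation at C2.

+4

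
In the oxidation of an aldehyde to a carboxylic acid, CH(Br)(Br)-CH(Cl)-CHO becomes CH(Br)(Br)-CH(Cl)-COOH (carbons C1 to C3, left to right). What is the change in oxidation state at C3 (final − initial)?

Before: C3 has 1 bond to C, 1 bond to H, 2 bonds to O → oxidation state +1.
After: C3 has 1 bond to C, 3 bonds to O → oxidation state +3.
Δ = +3 − (+1) = +2, so this is an oxidation at C3.

+2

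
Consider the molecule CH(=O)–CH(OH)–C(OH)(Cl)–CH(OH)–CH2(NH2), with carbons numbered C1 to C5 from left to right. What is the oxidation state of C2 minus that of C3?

C2: 2C, 1H, 1O → 0 − 1 + 1 = 0
C3: 2C, 1O, 1Cl → 0 + 1 + 1 = +2
Difference: 0 − (+2) = -2.

-2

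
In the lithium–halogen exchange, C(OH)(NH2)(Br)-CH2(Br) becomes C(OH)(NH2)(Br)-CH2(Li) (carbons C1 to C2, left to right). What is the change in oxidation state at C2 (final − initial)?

Before: C2 has 1 bond to C, 2 bonds to H, 1 bond to Br → oxidation state -1.
After: C2 has 1 bond to C, 2 bonds to H, 1 bond to Li → oxidation state -3.
Δ = -3 − (-1) = -2, so this is a reduction at C2.

-2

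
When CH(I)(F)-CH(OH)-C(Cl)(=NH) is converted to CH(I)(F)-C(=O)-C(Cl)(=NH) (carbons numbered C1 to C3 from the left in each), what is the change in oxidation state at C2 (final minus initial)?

+2

Before: C2 has 2 bonds to C, 1 bond to H, 1 bond to O → oxidation state 0.
After: C2 has 2 bonds to C, 2 bonds to O → oxidation state +2.
Δ = +2 − (0) = +2, so this is an oxidation at C2.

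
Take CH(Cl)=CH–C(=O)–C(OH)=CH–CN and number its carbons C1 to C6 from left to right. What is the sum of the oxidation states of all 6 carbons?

Tallying each carbon's bonds:
C1: 2C, 1H, 1Cl → 0 − 1 + 1 = 0
C2: 3C, 1H → 0 − 1 = -1
C3: 2C, 2O → 0 + 2 = +2
C4: 3C, 1O → 0 + 1 = +1
C5: 3C, 1H → 0 − 1 = -1
C6: 1C, 3N → 0 + 3 = +3
Sum = 0 − 1 + 2 + 1 − 1 + 3 = +4.

+4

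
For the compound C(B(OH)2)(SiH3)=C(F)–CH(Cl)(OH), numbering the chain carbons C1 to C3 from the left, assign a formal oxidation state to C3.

Assign +1 per bond to O/N/halogen, −1 per bond to H or an electropositive element, and 0 per bond to carbon.
C3 has one bond to C (0), one bond to H (-1), one bond to Cl (+1), one bond to O (+1).
Oxidation state = 0 − 1 + 1 + 1 = +1.

+1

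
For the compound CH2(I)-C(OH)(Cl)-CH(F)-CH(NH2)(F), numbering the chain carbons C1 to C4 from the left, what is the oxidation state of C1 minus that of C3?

C1: 1C, 2H, 1I → 0 − 2 + 1 = -1
C3: 2C, 1H, 1F → 0 − 1 + 1 = 0
Difference: -1 − (0) = -1.

-1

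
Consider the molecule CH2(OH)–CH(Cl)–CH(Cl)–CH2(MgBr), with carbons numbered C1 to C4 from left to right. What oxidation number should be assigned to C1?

-1

C1 has one bond to C (0), one bond to H (-1), one bond to O (+1), one bond to H (-1).
Oxidation state = 0 − 1 + 1 − 1 = -1.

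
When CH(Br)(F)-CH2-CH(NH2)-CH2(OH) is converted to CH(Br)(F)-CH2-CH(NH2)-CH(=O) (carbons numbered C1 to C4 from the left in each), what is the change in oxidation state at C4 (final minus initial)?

+2

Before: C4 has 1 bond to C, 2 bonds to H, 1 bond to O → oxidation state -1.
After: C4 has 1 bond to C, 1 bond to H, 2 bonds to O → oxidation state +1.
Δ = +1 − (-1) = +2, so this is an oxidation at C4.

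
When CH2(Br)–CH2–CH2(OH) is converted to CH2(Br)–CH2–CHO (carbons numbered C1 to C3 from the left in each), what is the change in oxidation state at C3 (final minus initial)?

+2

Before: C3 has 1 bond to C, 2 bonds to H, 1 bond to O → oxidation state -1.
After: C3 has 1 bond to C, 1 bond to H, 2 bonds to O → oxidation state +1.
Δ = +1 − (-1) = +2, so this is an oxidation at C3.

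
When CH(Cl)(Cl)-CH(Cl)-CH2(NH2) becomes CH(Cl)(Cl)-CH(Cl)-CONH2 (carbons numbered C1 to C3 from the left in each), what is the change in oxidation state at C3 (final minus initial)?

Before: C3 has 1 bond to C, 2 bonds to H, 1 bond to N → oxidation state -1.
After: C3 has 1 bond to C, 2 bonds to O, 1 bond to N → oxidation state +3.
Δ = +3 − (-1) = +4, so this is an oxidation at C3.

+4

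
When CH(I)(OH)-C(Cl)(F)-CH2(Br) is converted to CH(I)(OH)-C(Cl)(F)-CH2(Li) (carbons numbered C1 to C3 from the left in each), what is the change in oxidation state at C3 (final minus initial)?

-2

Before: C3 has 1 bond to C, 2 bonds to H, 1 bond to Br → oxidation state -1.
After: C3 has 1 bond to C, 2 bonds to H, 1 bond to Li → oxidation state -3.
Δ = -3 − (-1) = -2, so this is a reduction at C3.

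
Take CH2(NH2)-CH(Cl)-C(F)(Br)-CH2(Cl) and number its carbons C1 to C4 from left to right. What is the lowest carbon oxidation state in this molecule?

Tallying each carbon's bonds:
C1: 1C, 2H, 1N → 0 − 2 + 1 = -1
C2: 2C, 1H, 1Cl → 0 − 1 + 1 = 0
C3: 2C, 1F, 1Br → 0 + 1 + 1 = +2
C4: 1C, 2H, 1Cl → 0 − 2 + 1 = -1
The lowest value is -1.

-1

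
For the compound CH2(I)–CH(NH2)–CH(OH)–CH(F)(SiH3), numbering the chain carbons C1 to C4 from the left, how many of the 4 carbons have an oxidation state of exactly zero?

Bonds to more-electronegative neighbours contribute +1 each, bonds to H or metals contribute −1 each, and C–C bonds contribute 0. Tallying each carbon:
C1: 1C, 2H, 1I → 0 − 2 + 1 = -1
C2: 2C, 1H, 1N → 0 − 1 + 1 = 0
C3: 2C, 1H, 1O → 0 − 1 + 1 = 0
C4: 1C, 1H, 1F, 1Si → 0 − 1 + 1 − 1 = -1
2 carbons (C2, C3) meet the condition.

2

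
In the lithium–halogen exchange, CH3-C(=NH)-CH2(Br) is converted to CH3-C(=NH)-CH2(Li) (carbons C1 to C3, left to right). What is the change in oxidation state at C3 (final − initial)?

Before: C3 has 1 bond to C, 2 bonds to H, 1 bond to Br → oxidation state -1.
After: C3 has 1 bond to C, 2 bonds to H, 1 bond to Li → oxidation state -3.
Δ = -3 − (-1) = -2, so this is a reduction at C3.

-2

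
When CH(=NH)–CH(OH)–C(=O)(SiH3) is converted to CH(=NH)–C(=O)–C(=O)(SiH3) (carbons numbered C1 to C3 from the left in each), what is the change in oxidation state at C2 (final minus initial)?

Before: C2 has 2 bonds to C, 1 bond to H, 1 bond to O → oxidation state 0.
After: C2 has 2 bonds to C, 2 bonds to O → oxidation state +2.
Δ = +2 − (0) = +2, so this is an oxidation at C2.

+2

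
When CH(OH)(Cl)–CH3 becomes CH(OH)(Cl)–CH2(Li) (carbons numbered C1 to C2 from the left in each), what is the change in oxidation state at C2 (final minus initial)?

Before: C2 has 1 bond to C, 3 bonds to H → oxidation state -3.
After: C2 has 1 bond to C, 2 bonds to H, 1 bond to Li → oxidation state -3.
Δ = -3 − (-3) = 0, so no net redox change at C2.

0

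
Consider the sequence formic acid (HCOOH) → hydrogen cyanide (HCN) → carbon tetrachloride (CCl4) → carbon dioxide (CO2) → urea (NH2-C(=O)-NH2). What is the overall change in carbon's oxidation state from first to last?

+2

Carbon oxidation states along the series — formic acid: +2, hydrogen cyanide: +2, carbon tetrachloride: +4, carbon dioxide: +4, urea: +4.
Net change = +4 − (+2) = +2.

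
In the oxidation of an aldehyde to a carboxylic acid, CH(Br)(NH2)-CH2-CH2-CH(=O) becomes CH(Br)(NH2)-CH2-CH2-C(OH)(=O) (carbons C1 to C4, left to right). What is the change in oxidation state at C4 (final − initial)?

Before: C4 has 1 bond to C, 1 bond to H, 2 bonds to O → oxidation state +1.
After: C4 has 1 bond to C, 3 bonds to O → oxidation state +3.
Δ = +3 − (+1) = +2, so this is an oxidation at C4.

+2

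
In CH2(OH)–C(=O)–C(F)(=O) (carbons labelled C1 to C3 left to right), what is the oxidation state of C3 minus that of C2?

+1

C3: 1C, 2O, 1F → 0 + 2 + 1 = +3
C2: 2C, 2O → 0 + 2 = +2
Difference: +3 − (+2) = +1.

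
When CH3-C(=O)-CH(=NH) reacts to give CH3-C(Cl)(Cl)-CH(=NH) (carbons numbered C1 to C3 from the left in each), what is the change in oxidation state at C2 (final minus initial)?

Before: C2 has 2 bonds to C, 2 bonds to O → oxidation state +2.
After: C2 has 2 bonds to C, 2 bonds to Cl → oxidation state +2.
Δ = +2 − (+2) = 0, so no net redox change at C2.

0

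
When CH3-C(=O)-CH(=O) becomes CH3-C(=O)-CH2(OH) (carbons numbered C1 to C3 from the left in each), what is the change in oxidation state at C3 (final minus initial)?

-2

Before: C3 has 1 bond to C, 1 bond to H, 2 bonds to O → oxidation state +1.
After: C3 has 1 bond to C, 2 bonds to H, 1 bond to O → oxidation state -1.
Δ = -1 − (+1) = -2, so this is a reduction at C3.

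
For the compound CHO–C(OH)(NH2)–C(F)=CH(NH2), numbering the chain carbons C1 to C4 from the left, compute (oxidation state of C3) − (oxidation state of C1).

C3: 3C, 1F → 0 + 1 = +1
C1: 1C, 1H, 2O → 0 − 1 + 2 = +1
Difference: +1 − (+1) = 0.

0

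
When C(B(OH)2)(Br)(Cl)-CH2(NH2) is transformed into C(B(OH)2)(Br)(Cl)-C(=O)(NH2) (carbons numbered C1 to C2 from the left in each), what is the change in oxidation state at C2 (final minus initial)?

+4

Before: C2 has 1 bond to C, 2 bonds to H, 1 bond to N → oxidation state -1.
After: C2 has 1 bond to C, 2 bonds to O, 1 bond to N → oxidation state +3.
Δ = +3 − (-1) = +4, so this is an oxidation at C2.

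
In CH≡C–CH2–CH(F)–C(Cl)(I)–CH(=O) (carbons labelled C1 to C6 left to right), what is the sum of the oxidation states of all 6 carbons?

Tallying each carbon's bonds:
C1: 3C, 1H → 0 − 1 = -1
C2: 4C → 0 = 0
C3: 2C, 2H → 0 − 2 = -2
C4: 2C, 1H, 1F → 0 − 1 + 1 = 0
C5: 2C, 1Cl, 1I → 0 + 1 + 1 = +2
C6: 1C, 1H, 2O → 0 − 1 + 2 = +1
Sum = -1 + 0 − 2 + 0 + 2 + 1 = 0.

0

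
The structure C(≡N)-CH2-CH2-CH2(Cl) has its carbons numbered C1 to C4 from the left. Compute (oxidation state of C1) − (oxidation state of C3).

+5

C1: 1C, 3N → 0 + 3 = +3
C3: 2C, 2H → 0 − 2 = -2
Difference: +3 − (-2) = +5.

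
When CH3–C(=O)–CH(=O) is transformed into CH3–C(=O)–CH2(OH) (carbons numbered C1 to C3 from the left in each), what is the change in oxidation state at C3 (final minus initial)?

Before: C3 has 1 bond to C, 1 bond to H, 2 bonds to O → oxidation state +1.
After: C3 has 1 bond to C, 2 bonds to H, 1 bond to O → oxidation state -1.
Δ = -1 − (+1) = -2, so this is a reduction at C3.

-2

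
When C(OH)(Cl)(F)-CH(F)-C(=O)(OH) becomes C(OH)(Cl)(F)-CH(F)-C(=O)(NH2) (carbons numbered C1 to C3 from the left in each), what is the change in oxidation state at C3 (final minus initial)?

0

Before: C3 has 1 bond to C, 3 bonds to O → oxidation state +3.
After: C3 has 1 bond to C, 2 bonds to O, 1 bond to N → oxidation state +3.
Δ = +3 − (+3) = 0, so no net redox change at C3.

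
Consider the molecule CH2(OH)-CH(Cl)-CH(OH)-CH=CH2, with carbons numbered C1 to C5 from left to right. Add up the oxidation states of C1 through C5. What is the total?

-4

Each bond to a more electronegative atom (O, N, halogen) counts +1, each bond to a less electronegative atom (H, metal, B, Si) counts −1, and each C–C bond counts 0. Tallying each carbon:
C1: 1C, 2H, 1O → 0 − 2 + 1 = -1
C2: 2C, 1H, 1Cl → 0 − 1 + 1 = 0
C3: 2C, 1H, 1O → 0 − 1 + 1 = 0
C4: 3C, 1H → 0 − 1 = -1
C5: 2C, 2H → 0 − 2 = -2
Sum = -1 + 0 + 0 − 1 − 2 = -4.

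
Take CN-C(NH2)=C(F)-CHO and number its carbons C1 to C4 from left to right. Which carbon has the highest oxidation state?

C1

Tallying each carbon's bonds:
C1: 1C, 3N → 0 + 3 = +3
C2: 3C, 1N → 0 + 1 = +1
C3: 3C, 1F → 0 + 1 = +1
C4: 1C, 1H, 2O → 0 − 1 + 2 = +1
The most oxidised carbon is C1 at +3.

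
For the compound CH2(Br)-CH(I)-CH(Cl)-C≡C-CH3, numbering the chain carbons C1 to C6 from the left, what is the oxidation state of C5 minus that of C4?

0

C5: 4C → 0 = 0
C4: 4C → 0 = 0
Difference: 0 − (0) = 0.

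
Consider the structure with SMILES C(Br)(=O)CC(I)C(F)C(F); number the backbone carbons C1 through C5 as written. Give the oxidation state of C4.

C4 has one bond to C (0), one bond to C (0), one bond to H (-1), one bond to F (+1).
Oxidation state = 0 + 0 − 1 + 1 = 0.

0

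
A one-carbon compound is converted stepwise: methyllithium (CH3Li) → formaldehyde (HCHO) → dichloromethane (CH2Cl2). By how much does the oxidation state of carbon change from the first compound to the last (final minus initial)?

+4

Carbon oxidation states along the series — methyllithium: -4, formaldehyde: 0, dichloromethane: 0.
Net change = 0 − (-4) = +4.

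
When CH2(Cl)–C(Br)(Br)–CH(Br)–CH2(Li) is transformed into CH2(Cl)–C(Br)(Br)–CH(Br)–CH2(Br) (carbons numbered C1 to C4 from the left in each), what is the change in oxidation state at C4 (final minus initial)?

+2

Before: C4 has 1 bond to C, 2 bonds to H, 1 bond to Li → oxidation state -3.
After: C4 has 1 bond to C, 2 bonds to H, 1 bond to Br → oxidation state -1.
Δ = -1 − (-3) = +2, so this is an oxidation at C4.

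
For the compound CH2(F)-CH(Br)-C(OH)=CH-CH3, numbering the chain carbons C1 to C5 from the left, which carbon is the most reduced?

C5

Assign +1 per bond to O/N/halogen, −1 per bond to H or an electropositive element, and 0 per bond to carbon. Tallying each carbon:
C1: 1C, 2H, 1F → 0 − 2 + 1 = -1
C2: 2C, 1H, 1Br → 0 − 1 + 1 = 0
C3: 3C, 1O → 0 + 1 = +1
C4: 3C, 1H → 0 − 1 = -1
C5: 1C, 3H → 0 − 3 = -3
The most reduced carbon is C5 at -3.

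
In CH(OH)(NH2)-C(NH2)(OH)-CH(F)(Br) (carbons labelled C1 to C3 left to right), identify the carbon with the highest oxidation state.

C2

Tallying each carbon's bonds:
C1: 1C, 1H, 1O, 1N → 0 − 1 + 1 + 1 = +1
C2: 2C, 1O, 1N → 0 + 1 + 1 = +2
C3: 1C, 1H, 1F, 1Br → 0 − 1 + 1 + 1 = +1
The most oxidised carbon is C2 at +2.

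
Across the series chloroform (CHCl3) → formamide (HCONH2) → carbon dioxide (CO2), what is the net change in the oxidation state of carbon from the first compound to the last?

Carbon oxidation states along the series — chloroform: +2, formamide: +2, carbon dioxide: +4.
Net change = +4 − (+2) = +2.

+2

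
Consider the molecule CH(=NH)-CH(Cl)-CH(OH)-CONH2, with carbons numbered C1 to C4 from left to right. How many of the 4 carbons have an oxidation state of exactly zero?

Tallying each carbon's bonds:
C1: 1C, 1H, 2N → 0 − 1 + 2 = +1
C2: 2C, 1H, 1Cl → 0 − 1 + 1 = 0
C3: 2C, 1H, 1O → 0 − 1 + 1 = 0
C4: 1C, 2O, 1N → 0 + 2 + 1 = +3
2 carbons (C2, C3) meet the condition.

2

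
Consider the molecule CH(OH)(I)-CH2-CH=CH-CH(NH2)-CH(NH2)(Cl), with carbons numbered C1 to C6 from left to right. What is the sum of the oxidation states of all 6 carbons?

-2

Bonds to more-electronegative neighbours contribute +1 each, bonds to H or metals contribute −1 each, and C–C bonds contribute 0. Tallying each carbon:
C1: 1C, 1H, 1O, 1I → 0 − 1 + 1 + 1 = +1
C2: 2C, 2H → 0 − 2 = -2
C3: 3C, 1H → 0 − 1 = -1
C4: 3C, 1H → 0 − 1 = -1
C5: 2C, 1H, 1N → 0 − 1 + 1 = 0
C6: 1C, 1H, 1N, 1Cl → 0 − 1 + 1 + 1 = +1
Sum = +1 − 2 − 1 − 1 + 0 + 1 = -2.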